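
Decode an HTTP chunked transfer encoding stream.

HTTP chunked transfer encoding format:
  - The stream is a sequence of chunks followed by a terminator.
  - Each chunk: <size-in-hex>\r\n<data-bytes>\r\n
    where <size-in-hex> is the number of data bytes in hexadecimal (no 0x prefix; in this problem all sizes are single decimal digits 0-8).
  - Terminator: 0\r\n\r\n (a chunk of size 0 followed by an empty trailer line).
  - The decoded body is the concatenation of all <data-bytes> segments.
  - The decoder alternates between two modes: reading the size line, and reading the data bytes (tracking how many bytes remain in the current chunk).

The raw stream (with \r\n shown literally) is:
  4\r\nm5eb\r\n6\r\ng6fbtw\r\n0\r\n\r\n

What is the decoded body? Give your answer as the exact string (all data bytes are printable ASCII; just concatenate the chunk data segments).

Answer: m5ebg6fbtw

Derivation:
Chunk 1: stream[0..1]='4' size=0x4=4, data at stream[3..7]='m5eb' -> body[0..4], body so far='m5eb'
Chunk 2: stream[9..10]='6' size=0x6=6, data at stream[12..18]='g6fbtw' -> body[4..10], body so far='m5ebg6fbtw'
Chunk 3: stream[20..21]='0' size=0 (terminator). Final body='m5ebg6fbtw' (10 bytes)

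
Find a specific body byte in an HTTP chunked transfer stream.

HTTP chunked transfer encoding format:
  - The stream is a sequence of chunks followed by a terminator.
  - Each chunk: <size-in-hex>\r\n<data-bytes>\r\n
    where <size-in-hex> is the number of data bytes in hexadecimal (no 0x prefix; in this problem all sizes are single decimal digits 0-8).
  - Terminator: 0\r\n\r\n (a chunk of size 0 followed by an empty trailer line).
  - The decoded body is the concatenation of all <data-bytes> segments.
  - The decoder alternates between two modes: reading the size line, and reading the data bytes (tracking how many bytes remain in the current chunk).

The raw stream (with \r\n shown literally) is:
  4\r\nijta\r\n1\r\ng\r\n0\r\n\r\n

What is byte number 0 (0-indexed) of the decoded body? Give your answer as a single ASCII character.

Chunk 1: stream[0..1]='4' size=0x4=4, data at stream[3..7]='ijta' -> body[0..4], body so far='ijta'
Chunk 2: stream[9..10]='1' size=0x1=1, data at stream[12..13]='g' -> body[4..5], body so far='ijtag'
Chunk 3: stream[15..16]='0' size=0 (terminator). Final body='ijtag' (5 bytes)
Body byte 0 = 'i'

Answer: i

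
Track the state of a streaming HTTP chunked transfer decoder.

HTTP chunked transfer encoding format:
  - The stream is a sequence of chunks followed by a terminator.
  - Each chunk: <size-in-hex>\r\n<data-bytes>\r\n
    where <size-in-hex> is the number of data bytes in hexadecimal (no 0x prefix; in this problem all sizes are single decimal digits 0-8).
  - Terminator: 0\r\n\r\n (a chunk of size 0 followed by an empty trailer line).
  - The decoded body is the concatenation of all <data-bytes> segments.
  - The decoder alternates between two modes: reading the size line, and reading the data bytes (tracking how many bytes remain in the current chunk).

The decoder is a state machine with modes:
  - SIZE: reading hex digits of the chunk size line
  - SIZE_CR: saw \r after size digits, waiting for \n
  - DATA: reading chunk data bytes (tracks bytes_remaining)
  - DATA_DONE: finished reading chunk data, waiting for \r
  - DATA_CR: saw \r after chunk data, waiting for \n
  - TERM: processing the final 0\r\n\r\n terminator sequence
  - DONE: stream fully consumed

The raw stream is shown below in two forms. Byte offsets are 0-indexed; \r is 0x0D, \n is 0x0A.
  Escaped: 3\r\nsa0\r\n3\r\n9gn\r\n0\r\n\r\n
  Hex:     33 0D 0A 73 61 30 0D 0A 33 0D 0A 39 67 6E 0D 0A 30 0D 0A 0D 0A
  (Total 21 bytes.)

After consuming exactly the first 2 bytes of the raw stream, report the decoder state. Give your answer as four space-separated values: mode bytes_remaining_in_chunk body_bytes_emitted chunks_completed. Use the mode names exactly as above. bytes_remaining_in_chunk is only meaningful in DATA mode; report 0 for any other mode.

Answer: SIZE_CR 0 0 0

Derivation:
Byte 0 = '3': mode=SIZE remaining=0 emitted=0 chunks_done=0
Byte 1 = 0x0D: mode=SIZE_CR remaining=0 emitted=0 chunks_done=0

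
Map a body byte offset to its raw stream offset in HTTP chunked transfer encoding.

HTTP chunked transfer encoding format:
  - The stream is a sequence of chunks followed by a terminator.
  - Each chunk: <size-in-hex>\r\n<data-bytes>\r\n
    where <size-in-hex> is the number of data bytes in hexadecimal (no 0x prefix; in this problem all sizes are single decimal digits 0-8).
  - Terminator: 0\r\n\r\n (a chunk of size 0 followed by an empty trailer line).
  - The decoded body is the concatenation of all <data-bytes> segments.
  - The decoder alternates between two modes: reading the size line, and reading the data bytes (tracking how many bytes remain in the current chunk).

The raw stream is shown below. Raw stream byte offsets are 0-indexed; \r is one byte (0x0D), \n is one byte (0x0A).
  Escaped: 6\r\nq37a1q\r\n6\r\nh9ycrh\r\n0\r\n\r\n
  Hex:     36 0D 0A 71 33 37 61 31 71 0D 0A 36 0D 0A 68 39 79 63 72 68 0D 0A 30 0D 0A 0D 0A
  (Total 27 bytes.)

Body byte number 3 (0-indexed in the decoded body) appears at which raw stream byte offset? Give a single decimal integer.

Answer: 6

Derivation:
Chunk 1: stream[0..1]='6' size=0x6=6, data at stream[3..9]='q37a1q' -> body[0..6], body so far='q37a1q'
Chunk 2: stream[11..12]='6' size=0x6=6, data at stream[14..20]='h9ycrh' -> body[6..12], body so far='q37a1qh9ycrh'
Chunk 3: stream[22..23]='0' size=0 (terminator). Final body='q37a1qh9ycrh' (12 bytes)
Body byte 3 at stream offset 6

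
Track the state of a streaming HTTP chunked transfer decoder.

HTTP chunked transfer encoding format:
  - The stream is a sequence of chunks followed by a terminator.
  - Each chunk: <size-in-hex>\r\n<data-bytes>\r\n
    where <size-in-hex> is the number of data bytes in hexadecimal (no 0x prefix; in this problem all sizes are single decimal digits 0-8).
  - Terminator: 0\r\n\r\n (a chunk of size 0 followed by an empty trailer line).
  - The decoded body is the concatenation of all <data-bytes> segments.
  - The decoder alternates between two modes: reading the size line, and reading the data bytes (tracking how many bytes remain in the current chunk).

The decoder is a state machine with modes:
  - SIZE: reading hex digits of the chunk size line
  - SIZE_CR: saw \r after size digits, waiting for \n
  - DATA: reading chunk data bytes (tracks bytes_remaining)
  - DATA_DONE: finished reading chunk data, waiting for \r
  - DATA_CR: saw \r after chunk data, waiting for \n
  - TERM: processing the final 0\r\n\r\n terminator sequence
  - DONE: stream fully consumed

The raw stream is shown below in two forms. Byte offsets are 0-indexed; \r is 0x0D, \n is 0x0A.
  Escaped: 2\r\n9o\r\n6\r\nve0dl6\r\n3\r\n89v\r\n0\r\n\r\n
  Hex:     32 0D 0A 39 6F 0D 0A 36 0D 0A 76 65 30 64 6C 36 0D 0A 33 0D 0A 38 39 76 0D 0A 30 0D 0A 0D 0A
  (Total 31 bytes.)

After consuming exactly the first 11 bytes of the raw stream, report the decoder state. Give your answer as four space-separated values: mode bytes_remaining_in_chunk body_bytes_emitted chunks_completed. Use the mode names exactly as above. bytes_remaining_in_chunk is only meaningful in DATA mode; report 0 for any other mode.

Byte 0 = '2': mode=SIZE remaining=0 emitted=0 chunks_done=0
Byte 1 = 0x0D: mode=SIZE_CR remaining=0 emitted=0 chunks_done=0
Byte 2 = 0x0A: mode=DATA remaining=2 emitted=0 chunks_done=0
Byte 3 = '9': mode=DATA remaining=1 emitted=1 chunks_done=0
Byte 4 = 'o': mode=DATA_DONE remaining=0 emitted=2 chunks_done=0
Byte 5 = 0x0D: mode=DATA_CR remaining=0 emitted=2 chunks_done=0
Byte 6 = 0x0A: mode=SIZE remaining=0 emitted=2 chunks_done=1
Byte 7 = '6': mode=SIZE remaining=0 emitted=2 chunks_done=1
Byte 8 = 0x0D: mode=SIZE_CR remaining=0 emitted=2 chunks_done=1
Byte 9 = 0x0A: mode=DATA remaining=6 emitted=2 chunks_done=1
Byte 10 = 'v': mode=DATA remaining=5 emitted=3 chunks_done=1

Answer: DATA 5 3 1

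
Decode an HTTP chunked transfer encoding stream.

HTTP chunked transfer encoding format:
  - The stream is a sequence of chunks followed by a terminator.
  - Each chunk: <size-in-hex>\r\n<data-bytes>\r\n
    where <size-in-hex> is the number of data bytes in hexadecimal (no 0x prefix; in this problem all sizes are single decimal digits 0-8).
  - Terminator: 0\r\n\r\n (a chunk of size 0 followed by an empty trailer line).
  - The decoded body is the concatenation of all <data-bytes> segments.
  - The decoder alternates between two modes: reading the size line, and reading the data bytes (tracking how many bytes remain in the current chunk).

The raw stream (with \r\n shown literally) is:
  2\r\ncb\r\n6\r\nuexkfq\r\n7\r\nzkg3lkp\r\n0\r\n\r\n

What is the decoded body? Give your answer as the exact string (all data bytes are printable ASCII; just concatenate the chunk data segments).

Answer: cbuexkfqzkg3lkp

Derivation:
Chunk 1: stream[0..1]='2' size=0x2=2, data at stream[3..5]='cb' -> body[0..2], body so far='cb'
Chunk 2: stream[7..8]='6' size=0x6=6, data at stream[10..16]='uexkfq' -> body[2..8], body so far='cbuexkfq'
Chunk 3: stream[18..19]='7' size=0x7=7, data at stream[21..28]='zkg3lkp' -> body[8..15], body so far='cbuexkfqzkg3lkp'
Chunk 4: stream[30..31]='0' size=0 (terminator). Final body='cbuexkfqzkg3lkp' (15 bytes)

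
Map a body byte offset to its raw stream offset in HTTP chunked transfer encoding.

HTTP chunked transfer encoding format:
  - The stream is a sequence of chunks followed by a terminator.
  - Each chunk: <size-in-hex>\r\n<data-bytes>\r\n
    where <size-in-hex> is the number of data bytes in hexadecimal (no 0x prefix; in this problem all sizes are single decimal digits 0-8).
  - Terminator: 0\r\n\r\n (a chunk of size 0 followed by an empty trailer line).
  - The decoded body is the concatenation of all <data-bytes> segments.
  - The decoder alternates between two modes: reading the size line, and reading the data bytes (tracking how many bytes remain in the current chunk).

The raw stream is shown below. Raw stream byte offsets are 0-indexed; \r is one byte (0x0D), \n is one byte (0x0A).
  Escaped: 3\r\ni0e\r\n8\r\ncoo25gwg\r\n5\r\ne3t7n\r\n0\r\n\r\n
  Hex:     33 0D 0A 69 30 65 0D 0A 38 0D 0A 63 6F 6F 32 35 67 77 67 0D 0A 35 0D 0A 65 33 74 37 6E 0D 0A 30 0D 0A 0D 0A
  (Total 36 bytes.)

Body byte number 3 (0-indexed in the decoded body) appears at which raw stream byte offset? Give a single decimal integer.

Chunk 1: stream[0..1]='3' size=0x3=3, data at stream[3..6]='i0e' -> body[0..3], body so far='i0e'
Chunk 2: stream[8..9]='8' size=0x8=8, data at stream[11..19]='coo25gwg' -> body[3..11], body so far='i0ecoo25gwg'
Chunk 3: stream[21..22]='5' size=0x5=5, data at stream[24..29]='e3t7n' -> body[11..16], body so far='i0ecoo25gwge3t7n'
Chunk 4: stream[31..32]='0' size=0 (terminator). Final body='i0ecoo25gwge3t7n' (16 bytes)
Body byte 3 at stream offset 11

Answer: 11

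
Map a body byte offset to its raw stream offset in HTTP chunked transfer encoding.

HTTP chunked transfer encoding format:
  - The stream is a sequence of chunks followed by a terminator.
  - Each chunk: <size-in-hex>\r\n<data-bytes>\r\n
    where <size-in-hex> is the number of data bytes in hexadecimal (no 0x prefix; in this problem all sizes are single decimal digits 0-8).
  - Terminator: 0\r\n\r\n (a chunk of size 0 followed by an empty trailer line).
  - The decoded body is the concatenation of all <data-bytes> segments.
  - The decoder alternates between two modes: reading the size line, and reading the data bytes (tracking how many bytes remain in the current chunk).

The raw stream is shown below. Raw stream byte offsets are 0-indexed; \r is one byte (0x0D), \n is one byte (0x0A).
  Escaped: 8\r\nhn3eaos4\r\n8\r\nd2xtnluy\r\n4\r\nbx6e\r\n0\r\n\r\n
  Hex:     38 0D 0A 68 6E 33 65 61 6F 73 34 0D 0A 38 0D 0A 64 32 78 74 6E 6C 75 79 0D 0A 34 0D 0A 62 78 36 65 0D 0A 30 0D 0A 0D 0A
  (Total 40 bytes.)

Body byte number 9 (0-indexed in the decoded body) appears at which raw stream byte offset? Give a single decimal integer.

Chunk 1: stream[0..1]='8' size=0x8=8, data at stream[3..11]='hn3eaos4' -> body[0..8], body so far='hn3eaos4'
Chunk 2: stream[13..14]='8' size=0x8=8, data at stream[16..24]='d2xtnluy' -> body[8..16], body so far='hn3eaos4d2xtnluy'
Chunk 3: stream[26..27]='4' size=0x4=4, data at stream[29..33]='bx6e' -> body[16..20], body so far='hn3eaos4d2xtnluybx6e'
Chunk 4: stream[35..36]='0' size=0 (terminator). Final body='hn3eaos4d2xtnluybx6e' (20 bytes)
Body byte 9 at stream offset 17

Answer: 17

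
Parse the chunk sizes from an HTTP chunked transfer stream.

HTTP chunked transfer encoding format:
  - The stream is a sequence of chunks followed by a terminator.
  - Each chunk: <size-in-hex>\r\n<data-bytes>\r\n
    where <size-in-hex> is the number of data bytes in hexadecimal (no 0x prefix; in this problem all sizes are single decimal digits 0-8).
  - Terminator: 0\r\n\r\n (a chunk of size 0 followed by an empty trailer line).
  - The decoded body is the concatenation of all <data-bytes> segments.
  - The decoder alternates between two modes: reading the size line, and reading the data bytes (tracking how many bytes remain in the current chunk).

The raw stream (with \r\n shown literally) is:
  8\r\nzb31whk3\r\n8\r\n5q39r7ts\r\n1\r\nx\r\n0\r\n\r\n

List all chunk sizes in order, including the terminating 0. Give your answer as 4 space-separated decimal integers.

Answer: 8 8 1 0

Derivation:
Chunk 1: stream[0..1]='8' size=0x8=8, data at stream[3..11]='zb31whk3' -> body[0..8], body so far='zb31whk3'
Chunk 2: stream[13..14]='8' size=0x8=8, data at stream[16..24]='5q39r7ts' -> body[8..16], body so far='zb31whk35q39r7ts'
Chunk 3: stream[26..27]='1' size=0x1=1, data at stream[29..30]='x' -> body[16..17], body so far='zb31whk35q39r7tsx'
Chunk 4: stream[32..33]='0' size=0 (terminator). Final body='zb31whk35q39r7tsx' (17 bytes)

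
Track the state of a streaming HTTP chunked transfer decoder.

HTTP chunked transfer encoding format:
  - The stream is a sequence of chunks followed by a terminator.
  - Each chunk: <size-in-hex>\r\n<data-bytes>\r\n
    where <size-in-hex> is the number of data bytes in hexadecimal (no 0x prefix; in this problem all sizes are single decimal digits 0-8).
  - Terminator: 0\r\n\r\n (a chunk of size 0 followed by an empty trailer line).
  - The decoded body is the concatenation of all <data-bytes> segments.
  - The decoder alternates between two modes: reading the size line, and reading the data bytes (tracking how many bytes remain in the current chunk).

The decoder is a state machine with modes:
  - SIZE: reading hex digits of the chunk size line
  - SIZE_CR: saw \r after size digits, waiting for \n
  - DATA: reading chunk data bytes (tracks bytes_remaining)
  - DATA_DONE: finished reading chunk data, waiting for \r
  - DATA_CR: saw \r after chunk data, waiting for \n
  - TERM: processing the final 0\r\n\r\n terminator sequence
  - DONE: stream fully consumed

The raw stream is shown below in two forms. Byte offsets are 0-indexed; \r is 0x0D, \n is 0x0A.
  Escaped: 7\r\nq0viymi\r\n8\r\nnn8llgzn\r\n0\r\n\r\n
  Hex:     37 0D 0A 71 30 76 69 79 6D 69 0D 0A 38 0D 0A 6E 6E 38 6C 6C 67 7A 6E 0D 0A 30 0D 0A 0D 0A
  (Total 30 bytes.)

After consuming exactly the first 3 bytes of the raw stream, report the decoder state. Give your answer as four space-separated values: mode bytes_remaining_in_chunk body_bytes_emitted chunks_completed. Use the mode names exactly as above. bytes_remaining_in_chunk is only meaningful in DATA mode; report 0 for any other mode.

Answer: DATA 7 0 0

Derivation:
Byte 0 = '7': mode=SIZE remaining=0 emitted=0 chunks_done=0
Byte 1 = 0x0D: mode=SIZE_CR remaining=0 emitted=0 chunks_done=0
Byte 2 = 0x0A: mode=DATA remaining=7 emitted=0 chunks_done=0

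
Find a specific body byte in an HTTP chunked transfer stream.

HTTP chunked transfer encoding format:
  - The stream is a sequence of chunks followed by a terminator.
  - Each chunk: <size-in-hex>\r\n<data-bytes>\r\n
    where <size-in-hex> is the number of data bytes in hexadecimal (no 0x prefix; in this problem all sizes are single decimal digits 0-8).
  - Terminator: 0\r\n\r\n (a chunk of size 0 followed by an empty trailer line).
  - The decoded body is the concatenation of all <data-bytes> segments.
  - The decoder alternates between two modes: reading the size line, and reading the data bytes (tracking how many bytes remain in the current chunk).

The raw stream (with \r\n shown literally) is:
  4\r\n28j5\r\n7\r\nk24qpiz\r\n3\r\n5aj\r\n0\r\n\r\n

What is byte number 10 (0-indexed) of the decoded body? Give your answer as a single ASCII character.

Chunk 1: stream[0..1]='4' size=0x4=4, data at stream[3..7]='28j5' -> body[0..4], body so far='28j5'
Chunk 2: stream[9..10]='7' size=0x7=7, data at stream[12..19]='k24qpiz' -> body[4..11], body so far='28j5k24qpiz'
Chunk 3: stream[21..22]='3' size=0x3=3, data at stream[24..27]='5aj' -> body[11..14], body so far='28j5k24qpiz5aj'
Chunk 4: stream[29..30]='0' size=0 (terminator). Final body='28j5k24qpiz5aj' (14 bytes)
Body byte 10 = 'z'

Answer: z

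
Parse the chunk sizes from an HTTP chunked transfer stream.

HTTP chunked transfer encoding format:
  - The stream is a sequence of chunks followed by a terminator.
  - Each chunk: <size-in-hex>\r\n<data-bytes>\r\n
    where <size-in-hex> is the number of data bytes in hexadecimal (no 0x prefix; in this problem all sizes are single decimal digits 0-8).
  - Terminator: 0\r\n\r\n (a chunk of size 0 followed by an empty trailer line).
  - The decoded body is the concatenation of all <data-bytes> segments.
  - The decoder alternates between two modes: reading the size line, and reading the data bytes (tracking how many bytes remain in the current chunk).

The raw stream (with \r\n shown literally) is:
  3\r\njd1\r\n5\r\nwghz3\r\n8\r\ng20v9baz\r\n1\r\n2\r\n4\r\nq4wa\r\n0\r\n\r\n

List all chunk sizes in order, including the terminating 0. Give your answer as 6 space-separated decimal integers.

Answer: 3 5 8 1 4 0

Derivation:
Chunk 1: stream[0..1]='3' size=0x3=3, data at stream[3..6]='jd1' -> body[0..3], body so far='jd1'
Chunk 2: stream[8..9]='5' size=0x5=5, data at stream[11..16]='wghz3' -> body[3..8], body so far='jd1wghz3'
Chunk 3: stream[18..19]='8' size=0x8=8, data at stream[21..29]='g20v9baz' -> body[8..16], body so far='jd1wghz3g20v9baz'
Chunk 4: stream[31..32]='1' size=0x1=1, data at stream[34..35]='2' -> body[16..17], body so far='jd1wghz3g20v9baz2'
Chunk 5: stream[37..38]='4' size=0x4=4, data at stream[40..44]='q4wa' -> body[17..21], body so far='jd1wghz3g20v9baz2q4wa'
Chunk 6: stream[46..47]='0' size=0 (terminator). Final body='jd1wghz3g20v9baz2q4wa' (21 bytes)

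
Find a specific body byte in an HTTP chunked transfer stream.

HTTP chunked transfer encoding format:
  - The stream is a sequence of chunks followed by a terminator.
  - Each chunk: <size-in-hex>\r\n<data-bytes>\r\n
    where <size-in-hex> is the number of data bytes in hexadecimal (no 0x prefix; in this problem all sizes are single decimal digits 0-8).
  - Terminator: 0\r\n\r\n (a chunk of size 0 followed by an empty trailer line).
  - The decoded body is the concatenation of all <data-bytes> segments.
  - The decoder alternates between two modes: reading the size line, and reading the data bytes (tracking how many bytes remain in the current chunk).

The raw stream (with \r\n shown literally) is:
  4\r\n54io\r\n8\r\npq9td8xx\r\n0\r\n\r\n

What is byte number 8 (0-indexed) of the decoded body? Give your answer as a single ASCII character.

Answer: d

Derivation:
Chunk 1: stream[0..1]='4' size=0x4=4, data at stream[3..7]='54io' -> body[0..4], body so far='54io'
Chunk 2: stream[9..10]='8' size=0x8=8, data at stream[12..20]='pq9td8xx' -> body[4..12], body so far='54iopq9td8xx'
Chunk 3: stream[22..23]='0' size=0 (terminator). Final body='54iopq9td8xx' (12 bytes)
Body byte 8 = 'd'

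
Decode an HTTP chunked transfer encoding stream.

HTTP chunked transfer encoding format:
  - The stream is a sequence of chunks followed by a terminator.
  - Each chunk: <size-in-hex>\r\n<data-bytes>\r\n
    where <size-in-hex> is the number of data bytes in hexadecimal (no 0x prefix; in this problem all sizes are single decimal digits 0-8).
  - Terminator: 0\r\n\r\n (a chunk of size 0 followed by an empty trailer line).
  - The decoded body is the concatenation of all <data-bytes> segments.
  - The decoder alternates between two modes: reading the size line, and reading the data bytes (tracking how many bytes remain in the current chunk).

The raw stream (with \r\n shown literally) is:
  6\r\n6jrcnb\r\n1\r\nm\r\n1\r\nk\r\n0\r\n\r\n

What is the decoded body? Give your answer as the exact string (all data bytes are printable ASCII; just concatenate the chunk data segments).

Chunk 1: stream[0..1]='6' size=0x6=6, data at stream[3..9]='6jrcnb' -> body[0..6], body so far='6jrcnb'
Chunk 2: stream[11..12]='1' size=0x1=1, data at stream[14..15]='m' -> body[6..7], body so far='6jrcnbm'
Chunk 3: stream[17..18]='1' size=0x1=1, data at stream[20..21]='k' -> body[7..8], body so far='6jrcnbmk'
Chunk 4: stream[23..24]='0' size=0 (terminator). Final body='6jrcnbmk' (8 bytes)

Answer: 6jrcnbmk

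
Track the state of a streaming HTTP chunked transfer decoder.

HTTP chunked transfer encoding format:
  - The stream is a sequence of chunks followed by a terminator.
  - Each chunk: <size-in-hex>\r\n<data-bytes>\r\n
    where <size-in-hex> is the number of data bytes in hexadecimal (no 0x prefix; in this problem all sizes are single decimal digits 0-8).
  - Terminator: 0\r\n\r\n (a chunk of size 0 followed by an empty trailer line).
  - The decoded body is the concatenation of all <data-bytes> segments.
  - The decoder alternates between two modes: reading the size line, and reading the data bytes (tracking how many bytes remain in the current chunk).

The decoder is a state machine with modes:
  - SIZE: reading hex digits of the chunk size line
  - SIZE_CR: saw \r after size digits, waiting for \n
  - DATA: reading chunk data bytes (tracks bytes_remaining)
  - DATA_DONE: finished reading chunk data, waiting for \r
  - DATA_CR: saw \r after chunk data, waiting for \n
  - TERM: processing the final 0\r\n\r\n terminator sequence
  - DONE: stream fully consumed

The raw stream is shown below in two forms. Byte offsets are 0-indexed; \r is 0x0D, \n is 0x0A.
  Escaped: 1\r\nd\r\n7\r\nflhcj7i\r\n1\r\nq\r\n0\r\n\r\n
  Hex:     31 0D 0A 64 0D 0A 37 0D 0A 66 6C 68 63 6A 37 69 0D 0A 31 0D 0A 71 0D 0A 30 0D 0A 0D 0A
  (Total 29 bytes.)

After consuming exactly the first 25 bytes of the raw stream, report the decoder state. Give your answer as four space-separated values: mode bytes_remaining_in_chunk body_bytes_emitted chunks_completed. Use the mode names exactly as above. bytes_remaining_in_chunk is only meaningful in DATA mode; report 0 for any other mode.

Answer: SIZE 0 9 3

Derivation:
Byte 0 = '1': mode=SIZE remaining=0 emitted=0 chunks_done=0
Byte 1 = 0x0D: mode=SIZE_CR remaining=0 emitted=0 chunks_done=0
Byte 2 = 0x0A: mode=DATA remaining=1 emitted=0 chunks_done=0
Byte 3 = 'd': mode=DATA_DONE remaining=0 emitted=1 chunks_done=0
Byte 4 = 0x0D: mode=DATA_CR remaining=0 emitted=1 chunks_done=0
Byte 5 = 0x0A: mode=SIZE remaining=0 emitted=1 chunks_done=1
Byte 6 = '7': mode=SIZE remaining=0 emitted=1 chunks_done=1
Byte 7 = 0x0D: mode=SIZE_CR remaining=0 emitted=1 chunks_done=1
Byte 8 = 0x0A: mode=DATA remaining=7 emitted=1 chunks_done=1
Byte 9 = 'f': mode=DATA remaining=6 emitted=2 chunks_done=1
Byte 10 = 'l': mode=DATA remaining=5 emitted=3 chunks_done=1
Byte 11 = 'h': mode=DATA remaining=4 emitted=4 chunks_done=1
Byte 12 = 'c': mode=DATA remaining=3 emitted=5 chunks_done=1
Byte 13 = 'j': mode=DATA remaining=2 emitted=6 chunks_done=1
Byte 14 = '7': mode=DATA remaining=1 emitted=7 chunks_done=1
Byte 15 = 'i': mode=DATA_DONE remaining=0 emitted=8 chunks_done=1
Byte 16 = 0x0D: mode=DATA_CR remaining=0 emitted=8 chunks_done=1
Byte 17 = 0x0A: mode=SIZE remaining=0 emitted=8 chunks_done=2
Byte 18 = '1': mode=SIZE remaining=0 emitted=8 chunks_done=2
Byte 19 = 0x0D: mode=SIZE_CR remaining=0 emitted=8 chunks_done=2
Byte 20 = 0x0A: mode=DATA remaining=1 emitted=8 chunks_done=2
Byte 21 = 'q': mode=DATA_DONE remaining=0 emitted=9 chunks_done=2
Byte 22 = 0x0D: mode=DATA_CR remaining=0 emitted=9 chunks_done=2
Byte 23 = 0x0A: mode=SIZE remaining=0 emitted=9 chunks_done=3
Byte 24 = '0': mode=SIZE remaining=0 emitted=9 chunks_done=3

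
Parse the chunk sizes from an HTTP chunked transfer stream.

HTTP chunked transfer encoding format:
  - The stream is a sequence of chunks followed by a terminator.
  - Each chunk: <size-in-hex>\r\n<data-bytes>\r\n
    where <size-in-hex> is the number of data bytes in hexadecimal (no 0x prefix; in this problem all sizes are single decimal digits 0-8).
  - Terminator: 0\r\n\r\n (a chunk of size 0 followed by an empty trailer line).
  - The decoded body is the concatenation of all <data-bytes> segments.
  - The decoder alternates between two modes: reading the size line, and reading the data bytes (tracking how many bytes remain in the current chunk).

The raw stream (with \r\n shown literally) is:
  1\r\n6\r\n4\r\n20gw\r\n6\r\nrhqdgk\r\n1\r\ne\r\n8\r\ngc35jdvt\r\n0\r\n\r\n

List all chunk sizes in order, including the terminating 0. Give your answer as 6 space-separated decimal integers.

Chunk 1: stream[0..1]='1' size=0x1=1, data at stream[3..4]='6' -> body[0..1], body so far='6'
Chunk 2: stream[6..7]='4' size=0x4=4, data at stream[9..13]='20gw' -> body[1..5], body so far='620gw'
Chunk 3: stream[15..16]='6' size=0x6=6, data at stream[18..24]='rhqdgk' -> body[5..11], body so far='620gwrhqdgk'
Chunk 4: stream[26..27]='1' size=0x1=1, data at stream[29..30]='e' -> body[11..12], body so far='620gwrhqdgke'
Chunk 5: stream[32..33]='8' size=0x8=8, data at stream[35..43]='gc35jdvt' -> body[12..20], body so far='620gwrhqdgkegc35jdvt'
Chunk 6: stream[45..46]='0' size=0 (terminator). Final body='620gwrhqdgkegc35jdvt' (20 bytes)

Answer: 1 4 6 1 8 0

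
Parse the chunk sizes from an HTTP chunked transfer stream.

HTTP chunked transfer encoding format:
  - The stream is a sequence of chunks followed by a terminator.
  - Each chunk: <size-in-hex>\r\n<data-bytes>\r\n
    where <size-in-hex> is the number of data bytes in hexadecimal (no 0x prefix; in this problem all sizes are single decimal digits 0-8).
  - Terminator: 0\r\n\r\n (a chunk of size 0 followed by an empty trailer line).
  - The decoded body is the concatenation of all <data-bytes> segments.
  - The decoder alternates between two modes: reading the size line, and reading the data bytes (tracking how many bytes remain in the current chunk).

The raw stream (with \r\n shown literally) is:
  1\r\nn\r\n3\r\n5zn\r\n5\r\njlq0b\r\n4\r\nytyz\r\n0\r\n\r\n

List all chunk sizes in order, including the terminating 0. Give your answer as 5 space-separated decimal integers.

Answer: 1 3 5 4 0

Derivation:
Chunk 1: stream[0..1]='1' size=0x1=1, data at stream[3..4]='n' -> body[0..1], body so far='n'
Chunk 2: stream[6..7]='3' size=0x3=3, data at stream[9..12]='5zn' -> body[1..4], body so far='n5zn'
Chunk 3: stream[14..15]='5' size=0x5=5, data at stream[17..22]='jlq0b' -> body[4..9], body so far='n5znjlq0b'
Chunk 4: stream[24..25]='4' size=0x4=4, data at stream[27..31]='ytyz' -> body[9..13], body so far='n5znjlq0bytyz'
Chunk 5: stream[33..34]='0' size=0 (terminator). Final body='n5znjlq0bytyz' (13 bytes)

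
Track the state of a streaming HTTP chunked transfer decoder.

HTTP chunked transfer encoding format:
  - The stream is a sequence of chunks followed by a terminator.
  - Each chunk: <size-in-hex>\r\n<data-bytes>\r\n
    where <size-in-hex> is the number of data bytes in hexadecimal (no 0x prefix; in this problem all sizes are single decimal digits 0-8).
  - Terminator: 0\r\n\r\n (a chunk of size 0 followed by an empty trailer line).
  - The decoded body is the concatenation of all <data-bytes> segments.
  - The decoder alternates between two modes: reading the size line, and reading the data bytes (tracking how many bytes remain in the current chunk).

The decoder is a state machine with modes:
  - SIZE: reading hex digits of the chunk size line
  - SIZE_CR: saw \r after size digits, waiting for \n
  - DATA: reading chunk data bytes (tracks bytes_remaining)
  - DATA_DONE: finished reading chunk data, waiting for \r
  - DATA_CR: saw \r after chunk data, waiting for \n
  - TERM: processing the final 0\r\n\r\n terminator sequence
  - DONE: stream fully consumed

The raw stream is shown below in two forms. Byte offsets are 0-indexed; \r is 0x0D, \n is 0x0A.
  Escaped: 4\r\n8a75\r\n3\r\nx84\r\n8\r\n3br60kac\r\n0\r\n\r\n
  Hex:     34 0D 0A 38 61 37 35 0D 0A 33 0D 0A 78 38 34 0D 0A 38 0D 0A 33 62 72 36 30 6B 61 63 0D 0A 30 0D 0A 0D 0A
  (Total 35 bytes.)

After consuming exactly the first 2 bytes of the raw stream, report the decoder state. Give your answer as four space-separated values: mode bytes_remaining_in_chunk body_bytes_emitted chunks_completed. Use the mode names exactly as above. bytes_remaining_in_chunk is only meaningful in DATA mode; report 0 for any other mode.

Byte 0 = '4': mode=SIZE remaining=0 emitted=0 chunks_done=0
Byte 1 = 0x0D: mode=SIZE_CR remaining=0 emitted=0 chunks_done=0

Answer: SIZE_CR 0 0 0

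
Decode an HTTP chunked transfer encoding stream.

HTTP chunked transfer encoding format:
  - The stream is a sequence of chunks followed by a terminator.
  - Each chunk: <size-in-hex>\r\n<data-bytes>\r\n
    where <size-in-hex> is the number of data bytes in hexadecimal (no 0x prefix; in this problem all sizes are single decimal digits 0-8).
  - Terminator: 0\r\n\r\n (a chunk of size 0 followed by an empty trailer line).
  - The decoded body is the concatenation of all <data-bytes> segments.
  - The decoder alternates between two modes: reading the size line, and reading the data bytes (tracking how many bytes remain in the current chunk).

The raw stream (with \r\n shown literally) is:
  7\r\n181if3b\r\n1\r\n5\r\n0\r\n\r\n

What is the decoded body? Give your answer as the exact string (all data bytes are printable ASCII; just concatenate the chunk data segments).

Chunk 1: stream[0..1]='7' size=0x7=7, data at stream[3..10]='181if3b' -> body[0..7], body so far='181if3b'
Chunk 2: stream[12..13]='1' size=0x1=1, data at stream[15..16]='5' -> body[7..8], body so far='181if3b5'
Chunk 3: stream[18..19]='0' size=0 (terminator). Final body='181if3b5' (8 bytes)

Answer: 181if3b5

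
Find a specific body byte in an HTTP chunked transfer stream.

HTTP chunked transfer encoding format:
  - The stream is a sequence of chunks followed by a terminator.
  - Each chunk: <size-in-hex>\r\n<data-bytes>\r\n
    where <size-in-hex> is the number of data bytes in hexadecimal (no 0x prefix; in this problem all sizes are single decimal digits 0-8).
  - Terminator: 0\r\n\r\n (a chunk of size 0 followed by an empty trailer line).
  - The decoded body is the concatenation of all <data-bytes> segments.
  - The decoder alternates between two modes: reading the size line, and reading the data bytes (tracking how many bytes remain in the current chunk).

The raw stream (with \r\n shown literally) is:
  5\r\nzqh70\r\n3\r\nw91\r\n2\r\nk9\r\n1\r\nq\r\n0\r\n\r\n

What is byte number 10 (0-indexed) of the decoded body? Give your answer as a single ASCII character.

Chunk 1: stream[0..1]='5' size=0x5=5, data at stream[3..8]='zqh70' -> body[0..5], body so far='zqh70'
Chunk 2: stream[10..11]='3' size=0x3=3, data at stream[13..16]='w91' -> body[5..8], body so far='zqh70w91'
Chunk 3: stream[18..19]='2' size=0x2=2, data at stream[21..23]='k9' -> body[8..10], body so far='zqh70w91k9'
Chunk 4: stream[25..26]='1' size=0x1=1, data at stream[28..29]='q' -> body[10..11], body so far='zqh70w91k9q'
Chunk 5: stream[31..32]='0' size=0 (terminator). Final body='zqh70w91k9q' (11 bytes)
Body byte 10 = 'q'

Answer: q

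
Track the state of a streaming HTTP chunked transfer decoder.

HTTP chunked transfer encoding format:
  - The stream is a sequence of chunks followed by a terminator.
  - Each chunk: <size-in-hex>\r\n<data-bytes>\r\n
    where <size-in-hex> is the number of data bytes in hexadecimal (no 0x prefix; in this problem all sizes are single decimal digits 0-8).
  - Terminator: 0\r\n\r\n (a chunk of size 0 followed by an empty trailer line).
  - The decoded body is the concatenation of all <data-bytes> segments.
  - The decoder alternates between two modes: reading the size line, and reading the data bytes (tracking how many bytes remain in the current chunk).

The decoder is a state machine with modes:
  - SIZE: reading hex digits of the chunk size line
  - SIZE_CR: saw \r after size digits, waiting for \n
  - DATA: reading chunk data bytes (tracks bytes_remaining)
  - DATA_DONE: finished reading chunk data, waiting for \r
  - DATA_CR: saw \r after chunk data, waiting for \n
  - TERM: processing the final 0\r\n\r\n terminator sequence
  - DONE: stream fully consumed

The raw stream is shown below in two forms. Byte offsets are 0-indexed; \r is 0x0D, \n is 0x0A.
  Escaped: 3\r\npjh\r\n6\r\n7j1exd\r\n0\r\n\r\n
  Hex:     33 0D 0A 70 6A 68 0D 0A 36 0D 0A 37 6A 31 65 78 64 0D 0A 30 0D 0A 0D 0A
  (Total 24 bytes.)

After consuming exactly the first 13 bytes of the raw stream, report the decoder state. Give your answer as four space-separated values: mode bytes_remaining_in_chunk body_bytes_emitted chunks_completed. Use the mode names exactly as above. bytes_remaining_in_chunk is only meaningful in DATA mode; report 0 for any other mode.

Byte 0 = '3': mode=SIZE remaining=0 emitted=0 chunks_done=0
Byte 1 = 0x0D: mode=SIZE_CR remaining=0 emitted=0 chunks_done=0
Byte 2 = 0x0A: mode=DATA remaining=3 emitted=0 chunks_done=0
Byte 3 = 'p': mode=DATA remaining=2 emitted=1 chunks_done=0
Byte 4 = 'j': mode=DATA remaining=1 emitted=2 chunks_done=0
Byte 5 = 'h': mode=DATA_DONE remaining=0 emitted=3 chunks_done=0
Byte 6 = 0x0D: mode=DATA_CR remaining=0 emitted=3 chunks_done=0
Byte 7 = 0x0A: mode=SIZE remaining=0 emitted=3 chunks_done=1
Byte 8 = '6': mode=SIZE remaining=0 emitted=3 chunks_done=1
Byte 9 = 0x0D: mode=SIZE_CR remaining=0 emitted=3 chunks_done=1
Byte 10 = 0x0A: mode=DATA remaining=6 emitted=3 chunks_done=1
Byte 11 = '7': mode=DATA remaining=5 emitted=4 chunks_done=1
Byte 12 = 'j': mode=DATA remaining=4 emitted=5 chunks_done=1

Answer: DATA 4 5 1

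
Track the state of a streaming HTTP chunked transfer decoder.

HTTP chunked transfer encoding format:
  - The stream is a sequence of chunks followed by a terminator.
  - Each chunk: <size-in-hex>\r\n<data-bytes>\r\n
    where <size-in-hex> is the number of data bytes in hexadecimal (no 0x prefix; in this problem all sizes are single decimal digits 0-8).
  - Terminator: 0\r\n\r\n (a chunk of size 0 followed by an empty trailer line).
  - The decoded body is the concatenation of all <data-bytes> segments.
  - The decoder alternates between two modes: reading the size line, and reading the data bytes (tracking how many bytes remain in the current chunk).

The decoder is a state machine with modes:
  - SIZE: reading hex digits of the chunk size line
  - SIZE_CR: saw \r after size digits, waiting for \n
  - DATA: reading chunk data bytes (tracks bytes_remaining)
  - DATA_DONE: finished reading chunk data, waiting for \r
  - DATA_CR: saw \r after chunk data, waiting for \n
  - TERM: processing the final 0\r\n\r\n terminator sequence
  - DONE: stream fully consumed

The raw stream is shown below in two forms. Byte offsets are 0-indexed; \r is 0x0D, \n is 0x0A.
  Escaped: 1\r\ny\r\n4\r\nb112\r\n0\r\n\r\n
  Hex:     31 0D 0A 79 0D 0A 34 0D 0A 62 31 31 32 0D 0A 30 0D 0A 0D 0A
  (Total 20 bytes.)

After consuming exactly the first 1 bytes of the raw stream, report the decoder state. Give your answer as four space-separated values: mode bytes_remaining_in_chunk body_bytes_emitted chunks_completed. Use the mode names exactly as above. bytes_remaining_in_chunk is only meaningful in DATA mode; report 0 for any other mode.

Answer: SIZE 0 0 0

Derivation:
Byte 0 = '1': mode=SIZE remaining=0 emitted=0 chunks_done=0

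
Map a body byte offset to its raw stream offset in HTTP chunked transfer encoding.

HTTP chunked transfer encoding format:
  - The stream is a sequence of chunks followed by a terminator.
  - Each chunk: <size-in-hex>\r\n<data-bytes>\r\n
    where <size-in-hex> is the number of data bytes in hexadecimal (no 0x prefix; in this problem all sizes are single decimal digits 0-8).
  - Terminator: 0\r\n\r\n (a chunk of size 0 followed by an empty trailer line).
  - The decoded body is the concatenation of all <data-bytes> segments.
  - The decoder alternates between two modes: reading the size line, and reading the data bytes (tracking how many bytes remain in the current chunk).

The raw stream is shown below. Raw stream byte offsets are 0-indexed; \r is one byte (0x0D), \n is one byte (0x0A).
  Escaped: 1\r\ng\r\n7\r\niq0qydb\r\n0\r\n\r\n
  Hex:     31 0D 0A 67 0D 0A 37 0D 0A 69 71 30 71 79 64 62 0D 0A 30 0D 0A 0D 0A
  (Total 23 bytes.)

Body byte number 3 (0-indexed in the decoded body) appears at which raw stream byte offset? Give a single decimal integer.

Answer: 11

Derivation:
Chunk 1: stream[0..1]='1' size=0x1=1, data at stream[3..4]='g' -> body[0..1], body so far='g'
Chunk 2: stream[6..7]='7' size=0x7=7, data at stream[9..16]='iq0qydb' -> body[1..8], body so far='giq0qydb'
Chunk 3: stream[18..19]='0' size=0 (terminator). Final body='giq0qydb' (8 bytes)
Body byte 3 at stream offset 11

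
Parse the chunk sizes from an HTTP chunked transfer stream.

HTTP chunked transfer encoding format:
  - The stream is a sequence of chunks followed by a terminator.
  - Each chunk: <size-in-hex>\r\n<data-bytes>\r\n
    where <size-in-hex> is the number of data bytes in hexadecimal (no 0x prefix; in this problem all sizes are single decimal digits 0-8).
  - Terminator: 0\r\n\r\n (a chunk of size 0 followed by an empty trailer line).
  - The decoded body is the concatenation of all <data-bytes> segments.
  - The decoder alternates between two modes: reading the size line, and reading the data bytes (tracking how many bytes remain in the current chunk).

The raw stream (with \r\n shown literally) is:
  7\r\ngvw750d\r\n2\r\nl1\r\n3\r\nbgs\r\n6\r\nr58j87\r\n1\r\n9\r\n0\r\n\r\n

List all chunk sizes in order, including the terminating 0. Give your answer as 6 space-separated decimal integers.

Answer: 7 2 3 6 1 0

Derivation:
Chunk 1: stream[0..1]='7' size=0x7=7, data at stream[3..10]='gvw750d' -> body[0..7], body so far='gvw750d'
Chunk 2: stream[12..13]='2' size=0x2=2, data at stream[15..17]='l1' -> body[7..9], body so far='gvw750dl1'
Chunk 3: stream[19..20]='3' size=0x3=3, data at stream[22..25]='bgs' -> body[9..12], body so far='gvw750dl1bgs'
Chunk 4: stream[27..28]='6' size=0x6=6, data at stream[30..36]='r58j87' -> body[12..18], body so far='gvw750dl1bgsr58j87'
Chunk 5: stream[38..39]='1' size=0x1=1, data at stream[41..42]='9' -> body[18..19], body so far='gvw750dl1bgsr58j879'
Chunk 6: stream[44..45]='0' size=0 (terminator). Final body='gvw750dl1bgsr58j879' (19 bytes)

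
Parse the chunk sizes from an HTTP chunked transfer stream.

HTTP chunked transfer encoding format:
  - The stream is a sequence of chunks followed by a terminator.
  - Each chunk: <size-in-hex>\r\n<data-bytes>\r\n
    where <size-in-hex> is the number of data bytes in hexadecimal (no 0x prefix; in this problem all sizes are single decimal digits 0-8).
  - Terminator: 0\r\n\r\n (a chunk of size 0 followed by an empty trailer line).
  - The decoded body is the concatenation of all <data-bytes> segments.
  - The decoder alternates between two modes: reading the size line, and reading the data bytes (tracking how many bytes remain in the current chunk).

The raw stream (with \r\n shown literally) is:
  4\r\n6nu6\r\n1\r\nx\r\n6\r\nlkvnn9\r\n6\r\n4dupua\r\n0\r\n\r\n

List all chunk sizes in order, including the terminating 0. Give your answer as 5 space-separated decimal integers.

Chunk 1: stream[0..1]='4' size=0x4=4, data at stream[3..7]='6nu6' -> body[0..4], body so far='6nu6'
Chunk 2: stream[9..10]='1' size=0x1=1, data at stream[12..13]='x' -> body[4..5], body so far='6nu6x'
Chunk 3: stream[15..16]='6' size=0x6=6, data at stream[18..24]='lkvnn9' -> body[5..11], body so far='6nu6xlkvnn9'
Chunk 4: stream[26..27]='6' size=0x6=6, data at stream[29..35]='4dupua' -> body[11..17], body so far='6nu6xlkvnn94dupua'
Chunk 5: stream[37..38]='0' size=0 (terminator). Final body='6nu6xlkvnn94dupua' (17 bytes)

Answer: 4 1 6 6 0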